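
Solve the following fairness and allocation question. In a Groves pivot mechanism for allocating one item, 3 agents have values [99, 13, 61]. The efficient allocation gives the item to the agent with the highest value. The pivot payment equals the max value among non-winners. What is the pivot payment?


Step 1: The efficient winner is agent 0 with value 99
Step 2: Other agents' values: [13, 61]
Step 3: Pivot payment = max(others) = 61
Step 4: The winner pays 61

61


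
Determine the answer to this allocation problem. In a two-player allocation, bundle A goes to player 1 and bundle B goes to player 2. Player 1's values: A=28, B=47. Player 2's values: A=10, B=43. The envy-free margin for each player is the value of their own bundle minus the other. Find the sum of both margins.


Step 1: Player 1's margin = v1(A) - v1(B) = 28 - 47 = -19
Step 2: Player 2's margin = v2(B) - v2(A) = 43 - 10 = 33
Step 3: Total margin = -19 + 33 = 14

14


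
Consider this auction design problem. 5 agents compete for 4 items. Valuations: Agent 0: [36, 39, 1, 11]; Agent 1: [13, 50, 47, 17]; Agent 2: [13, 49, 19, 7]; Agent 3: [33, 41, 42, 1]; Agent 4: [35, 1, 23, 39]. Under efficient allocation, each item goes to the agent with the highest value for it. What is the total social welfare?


Step 1: For each item, find the maximum value among all agents.
Step 2: Item 0 -> Agent 0 (value 36)
Step 3: Item 1 -> Agent 1 (value 50)
Step 4: Item 2 -> Agent 1 (value 47)
Step 5: Item 3 -> Agent 4 (value 39)
Step 6: Total welfare = 36 + 50 + 47 + 39 = 172

172


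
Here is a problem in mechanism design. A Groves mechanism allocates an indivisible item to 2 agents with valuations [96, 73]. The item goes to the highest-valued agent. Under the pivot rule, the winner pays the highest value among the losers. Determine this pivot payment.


Step 1: The efficient winner is agent 0 with value 96
Step 2: Other agents' values: [73]
Step 3: Pivot payment = max(others) = 73
Step 4: The winner pays 73

73


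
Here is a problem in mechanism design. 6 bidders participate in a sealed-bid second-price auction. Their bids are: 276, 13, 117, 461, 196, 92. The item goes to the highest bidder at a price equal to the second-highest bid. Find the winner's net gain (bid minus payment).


Step 1: Sort bids in descending order: 461, 276, 196, 117, 92, 13
Step 2: The winning bid is the highest: 461
Step 3: The payment equals the second-highest bid: 276
Step 4: Surplus = winner's bid - payment = 461 - 276 = 185

185


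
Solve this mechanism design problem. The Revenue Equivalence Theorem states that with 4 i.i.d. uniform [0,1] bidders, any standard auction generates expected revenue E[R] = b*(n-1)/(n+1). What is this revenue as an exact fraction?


Step 1: By Revenue Equivalence, expected revenue = b*(n-1)/(n+1)
Step 2: Substituting n = 4, b = 1
Step 3: Revenue = 1*(4-1)/(4+1) = 1*3/5
Step 4: Revenue = 3/5

3/5


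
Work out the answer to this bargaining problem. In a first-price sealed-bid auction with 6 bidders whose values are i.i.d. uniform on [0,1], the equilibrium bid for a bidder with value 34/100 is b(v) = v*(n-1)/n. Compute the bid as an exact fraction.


Step 1: The symmetric BNE bidding function is b(v) = v * (n-1) / n
Step 2: Substitute v = 17/50 and n = 6
Step 3: b = 17/50 * 5/6
Step 4: b = 17/60

17/60


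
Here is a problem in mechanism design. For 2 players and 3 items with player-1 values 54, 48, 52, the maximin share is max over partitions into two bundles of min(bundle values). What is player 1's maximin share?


Step 1: Item values = 54, 48, 52
Step 2: Enumerate all 2-bundle partitions and take the smaller bundle:
  Partition 1: {54} vs {48,52} -> bundles 54, 100; min = 54
  Partition 2: {48} vs {54,52} -> bundles 48, 106; min = 48
  Partition 3: {52} vs {54,48} -> bundles 52, 102; min = 52
Step 3: MMS = max(54, 48, 52) = 54

54


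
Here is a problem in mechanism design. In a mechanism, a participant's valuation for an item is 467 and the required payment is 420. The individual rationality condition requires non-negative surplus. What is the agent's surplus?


Step 1: Surplus = value - payment = 467 - 420 = 47
Step 2: IR is satisfied (surplus >= 0)

47


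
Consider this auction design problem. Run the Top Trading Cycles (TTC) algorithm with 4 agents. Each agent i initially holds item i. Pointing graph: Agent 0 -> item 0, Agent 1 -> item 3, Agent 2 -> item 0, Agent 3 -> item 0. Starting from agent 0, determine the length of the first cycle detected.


Step 1: Trace the pointer graph from agent 0: 0 -> 0
Step 2: A cycle is detected when we revisit agent 0
Step 3: The cycle is: 0 -> 0
Step 4: Cycle length = 1

1


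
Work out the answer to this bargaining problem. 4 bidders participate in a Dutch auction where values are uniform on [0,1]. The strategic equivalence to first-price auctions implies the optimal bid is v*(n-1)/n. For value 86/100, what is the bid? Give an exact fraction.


Step 1: Dutch auctions are strategically equivalent to first-price auctions
Step 2: The equilibrium bid is b(v) = v*(n-1)/n
Step 3: b = 43/50 * 3/4
Step 4: b = 129/200

129/200


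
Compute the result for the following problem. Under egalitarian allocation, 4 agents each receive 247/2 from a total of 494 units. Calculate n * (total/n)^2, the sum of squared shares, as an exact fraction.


Step 1: Each agent's share = 494/4 = 247/2
Step 2: Square of each share = (247/2)^2 = 61009/4
Step 3: Sum of squares = 4 * 61009/4 = 61009

61009


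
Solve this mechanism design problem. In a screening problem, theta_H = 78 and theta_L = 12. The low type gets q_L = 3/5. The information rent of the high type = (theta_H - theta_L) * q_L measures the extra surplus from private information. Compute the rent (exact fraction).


Step 1: theta_H - theta_L = 78 - 12 = 66
Step 2: Information rent = (theta_H - theta_L) * q_L
Step 3: = 66 * 3/5
Step 4: = 198/5

198/5


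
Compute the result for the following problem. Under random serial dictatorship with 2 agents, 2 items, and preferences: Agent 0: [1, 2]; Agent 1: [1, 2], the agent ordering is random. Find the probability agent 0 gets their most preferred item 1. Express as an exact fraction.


Step 1: Agent 0 wants item 1
Step 2: There are 2 possible orderings of agents
Step 3: In 1 orderings, agent 0 gets item 1
Step 4: Probability = 1/2

1/2


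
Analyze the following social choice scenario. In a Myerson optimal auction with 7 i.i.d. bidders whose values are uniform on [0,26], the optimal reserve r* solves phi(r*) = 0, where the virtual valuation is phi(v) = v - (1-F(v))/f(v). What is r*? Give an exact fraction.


Step 1: For U[0,26], F(v) = v/26 and f(v) = 1/26
Step 2: phi(v) = v - (1 - v/26)/(1/26) = v - (26 - v) = 2v - 26
Step 3: Set phi(r*) = 0: 2r* - 26 = 0
Step 4: r* = 26/2 = 13 (the number of bidders n = 7 does not enter)

13


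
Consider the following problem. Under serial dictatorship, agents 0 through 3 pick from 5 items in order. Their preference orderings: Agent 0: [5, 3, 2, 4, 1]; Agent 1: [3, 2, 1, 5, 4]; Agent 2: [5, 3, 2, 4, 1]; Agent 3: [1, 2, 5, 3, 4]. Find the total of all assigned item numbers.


Step 1: Agent 0 picks item 5
Step 2: Agent 1 picks item 3
Step 3: Agent 2 picks item 2
Step 4: Agent 3 picks item 1
Step 5: Sum = 5 + 3 + 2 + 1 = 11

11


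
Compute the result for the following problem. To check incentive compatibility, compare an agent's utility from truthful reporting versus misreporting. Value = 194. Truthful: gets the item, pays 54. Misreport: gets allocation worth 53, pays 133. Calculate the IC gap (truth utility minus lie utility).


Step 1: U(truth) = value - payment = 194 - 54 = 140
Step 2: U(lie) = allocation - payment = 53 - 133 = -80
Step 3: IC gap = 140 - (-80) = 220

220


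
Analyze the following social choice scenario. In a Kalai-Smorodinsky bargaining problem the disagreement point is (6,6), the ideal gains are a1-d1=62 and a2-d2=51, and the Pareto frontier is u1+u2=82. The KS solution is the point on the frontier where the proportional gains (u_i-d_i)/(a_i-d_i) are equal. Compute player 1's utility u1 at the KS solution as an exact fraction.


Step 1: At the KS point, (u1-d1)/r1 = (u2-d2)/r2 = t and u1+u2 = 82
Step 2: u1 = d1 + r1*t and u2 = d2 + r2*t, so (d1 + r1*t) + (d2 + r2*t) = 82
Step 3: t = (82 - 6 - 6)/(62 + 51) = 70/113
Step 4: u1 = d1 + r1*t = 6 + 62 * 70/113 = 5018/113
Step 5: (Check: u2 = d2 + r2*t = 4248/113; u1+u2 = 5018/113 + 4248/113 = 82, on the frontier.)

5018/113


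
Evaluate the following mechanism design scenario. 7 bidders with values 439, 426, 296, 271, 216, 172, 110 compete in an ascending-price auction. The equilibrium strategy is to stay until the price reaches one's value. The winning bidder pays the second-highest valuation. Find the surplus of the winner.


Step 1: Identify the highest value: 439
Step 2: Identify the second-highest value: 426
Step 3: The final price = second-highest value = 426
Step 4: Surplus = 439 - 426 = 13

13


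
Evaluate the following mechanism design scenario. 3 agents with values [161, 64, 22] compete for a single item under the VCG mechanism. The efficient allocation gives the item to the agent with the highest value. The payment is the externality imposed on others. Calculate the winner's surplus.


Step 1: The winner is the agent with the highest value: agent 0 with value 161
Step 2: Values of other agents: [64, 22]
Step 3: VCG payment = max of others' values = 64
Step 4: Surplus = 161 - 64 = 97

97


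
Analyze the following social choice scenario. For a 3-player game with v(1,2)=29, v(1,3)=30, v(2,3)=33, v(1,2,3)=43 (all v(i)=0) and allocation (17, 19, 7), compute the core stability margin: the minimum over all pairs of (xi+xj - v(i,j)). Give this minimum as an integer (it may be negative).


Step 1: Slack for coalition (1,2): x1+x2 - v12 = 36 - 29 = 7
Step 2: Slack for coalition (1,3): x1+x3 - v13 = 24 - 30 = -6
Step 3: Slack for coalition (2,3): x2+x3 - v23 = 26 - 33 = -7
Step 4: Minimum slack = min(7, -6, -7) = -7, attained by (2,3); coalition (2,3) can block (slack < 0), so the allocation is not in the core

-7


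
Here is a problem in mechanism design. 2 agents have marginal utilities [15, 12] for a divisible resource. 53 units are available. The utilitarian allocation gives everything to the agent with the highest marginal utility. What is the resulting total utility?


Step 1: The marginal utilities are [15, 12]
Step 2: The highest marginal utility is 15
Step 3: All 53 units go to that agent
Step 4: Total utility = 15 * 53 = 795

795


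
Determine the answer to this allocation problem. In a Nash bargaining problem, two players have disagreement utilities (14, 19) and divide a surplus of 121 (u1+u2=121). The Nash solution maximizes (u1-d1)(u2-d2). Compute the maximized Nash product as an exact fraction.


Step 1: The Nash solution splits surplus symmetrically above the disagreement point
Step 2: u1 = (total + d1 - d2)/2 = (121 + 14 - 19)/2 = 58
Step 3: u2 = (total - d1 + d2)/2 = (121 - 14 + 19)/2 = 63
Step 4: Nash product = (58 - 14) * (63 - 19)
Step 5: = 44 * 44 = 1936

1936


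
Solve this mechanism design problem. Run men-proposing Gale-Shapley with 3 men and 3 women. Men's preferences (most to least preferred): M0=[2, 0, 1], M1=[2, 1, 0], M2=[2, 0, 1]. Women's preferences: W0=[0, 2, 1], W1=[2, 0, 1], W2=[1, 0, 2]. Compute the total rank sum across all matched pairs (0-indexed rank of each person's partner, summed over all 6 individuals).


Step 1: Run Gale-Shapley (men propose, women hold best offer):
  M0 proposes to W2; she accepts
  M1 proposes to W2; she switches from M0
  M2 proposes to W2; rejected
  M2 proposes to W0; she accepts
  M0 proposes to W0; she switches from M2
  M2 proposes to W1; she accepts
Step 2: Final matching: W0-M0, W1-M2, W2-M1
Step 3: 0-indexed ranks (man's rank of his match, then woman's): 1 + 0 + 2 + 0 + 0 + 0
Step 4: Total rank sum = 3

3


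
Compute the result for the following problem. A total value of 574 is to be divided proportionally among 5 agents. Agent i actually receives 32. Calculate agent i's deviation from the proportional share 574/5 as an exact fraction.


Step 1: Proportional share = 574/5
Step 2: Agent's actual allocation = 32
Step 3: Excess = 32 - 574/5 = -414/5

-414/5


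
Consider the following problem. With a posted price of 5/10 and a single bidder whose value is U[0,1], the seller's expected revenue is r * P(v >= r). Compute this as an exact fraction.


Step 1: Posted price r = 1/2, value support [0,1]
Step 2: P(v >= r) = (1 - 1/2)/1 = 1/2
Step 3: Expected revenue = r * P(v >= r) = 1/2 * 1/2
Step 4: Revenue = 1/4

1/4


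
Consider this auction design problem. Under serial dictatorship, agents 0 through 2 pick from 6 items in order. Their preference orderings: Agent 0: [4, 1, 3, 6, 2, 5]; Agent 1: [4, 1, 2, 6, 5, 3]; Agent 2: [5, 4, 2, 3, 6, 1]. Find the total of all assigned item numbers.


Step 1: Agent 0 picks item 4
Step 2: Agent 1 picks item 1
Step 3: Agent 2 picks item 5
Step 4: Sum = 4 + 1 + 5 = 10

10


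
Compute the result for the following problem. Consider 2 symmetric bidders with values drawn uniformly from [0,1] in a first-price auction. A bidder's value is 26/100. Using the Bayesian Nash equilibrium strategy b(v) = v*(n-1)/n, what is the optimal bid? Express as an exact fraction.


Step 1: The symmetric BNE bidding function is b(v) = v * (n-1) / n
Step 2: Substitute v = 13/50 and n = 2
Step 3: b = 13/50 * 1/2
Step 4: b = 13/100

13/100


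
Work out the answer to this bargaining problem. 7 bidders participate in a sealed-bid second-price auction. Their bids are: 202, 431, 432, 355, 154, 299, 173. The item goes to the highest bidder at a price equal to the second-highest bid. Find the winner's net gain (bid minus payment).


Step 1: Sort bids in descending order: 432, 431, 355, 299, 202, 173, 154
Step 2: The winning bid is the highest: 432
Step 3: The payment equals the second-highest bid: 431
Step 4: Surplus = winner's bid - payment = 432 - 431 = 1

1


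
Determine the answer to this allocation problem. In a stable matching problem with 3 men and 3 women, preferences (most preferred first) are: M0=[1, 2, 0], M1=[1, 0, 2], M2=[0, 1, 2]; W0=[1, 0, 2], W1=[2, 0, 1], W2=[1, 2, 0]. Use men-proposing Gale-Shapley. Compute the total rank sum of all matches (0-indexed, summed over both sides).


Step 1: Run Gale-Shapley (men propose, women hold best offer):
  M0 proposes to W1; she accepts
  M1 proposes to W1; rejected
  M1 proposes to W0; she accepts
  M2 proposes to W0; rejected
  M2 proposes to W1; she switches from M0
  M0 proposes to W2; she accepts
Step 2: Final matching: W0-M1, W1-M2, W2-M0
Step 3: 0-indexed ranks (man's rank of his match, then woman's): 1 + 0 + 1 + 0 + 1 + 2
Step 4: Total rank sum = 5

5


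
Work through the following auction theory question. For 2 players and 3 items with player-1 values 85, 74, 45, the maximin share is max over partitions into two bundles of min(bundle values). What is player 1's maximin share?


Step 1: Item values = 85, 74, 45
Step 2: Enumerate all 2-bundle partitions and take the smaller bundle:
  Partition 1: {85} vs {74,45} -> bundles 85, 119; min = 85
  Partition 2: {74} vs {85,45} -> bundles 74, 130; min = 74
  Partition 3: {45} vs {85,74} -> bundles 45, 159; min = 45
Step 3: MMS = max(85, 74, 45) = 85

85


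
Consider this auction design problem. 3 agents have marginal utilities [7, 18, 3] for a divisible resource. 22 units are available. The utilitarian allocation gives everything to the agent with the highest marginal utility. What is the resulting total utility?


Step 1: The marginal utilities are [7, 18, 3]
Step 2: The highest marginal utility is 18
Step 3: All 22 units go to that agent
Step 4: Total utility = 18 * 22 = 396

396


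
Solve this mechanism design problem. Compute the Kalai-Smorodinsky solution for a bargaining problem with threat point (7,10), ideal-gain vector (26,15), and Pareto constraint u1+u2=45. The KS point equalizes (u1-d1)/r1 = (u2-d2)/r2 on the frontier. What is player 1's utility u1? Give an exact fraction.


Step 1: At the KS point, (u1-d1)/r1 = (u2-d2)/r2 = t and u1+u2 = 45
Step 2: u1 = d1 + r1*t and u2 = d2 + r2*t, so (d1 + r1*t) + (d2 + r2*t) = 45
Step 3: t = (45 - 7 - 10)/(26 + 15) = 28/41
Step 4: u1 = d1 + r1*t = 7 + 26 * 28/41 = 1015/41
Step 5: (Check: u2 = d2 + r2*t = 830/41; u1+u2 = 1015/41 + 830/41 = 45, on the frontier.)

1015/41


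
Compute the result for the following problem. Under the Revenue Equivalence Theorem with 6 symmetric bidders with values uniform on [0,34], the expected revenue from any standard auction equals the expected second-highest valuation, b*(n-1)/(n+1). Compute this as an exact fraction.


Step 1: By Revenue Equivalence, expected revenue = b*(n-1)/(n+1)
Step 2: Substituting n = 6, b = 34
Step 3: Revenue = 34*(6-1)/(6+1) = 34*5/7
Step 4: Revenue = 170/7

170/7


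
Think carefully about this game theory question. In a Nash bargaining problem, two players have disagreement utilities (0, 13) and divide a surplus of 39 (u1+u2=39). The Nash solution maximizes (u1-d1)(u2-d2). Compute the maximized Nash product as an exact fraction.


Step 1: The Nash solution splits surplus symmetrically above the disagreement point
Step 2: u1 = (total + d1 - d2)/2 = (39 + 0 - 13)/2 = 13
Step 3: u2 = (total - d1 + d2)/2 = (39 - 0 + 13)/2 = 26
Step 4: Nash product = (13 - 0) * (26 - 13)
Step 5: = 13 * 13 = 169

169


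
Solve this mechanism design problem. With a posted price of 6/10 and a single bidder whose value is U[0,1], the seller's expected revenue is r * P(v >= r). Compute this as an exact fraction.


Step 1: Posted price r = 3/5, value support [0,1]
Step 2: P(v >= r) = (1 - 3/5)/1 = 2/5
Step 3: Expected revenue = r * P(v >= r) = 3/5 * 2/5
Step 4: Revenue = 6/25

6/25


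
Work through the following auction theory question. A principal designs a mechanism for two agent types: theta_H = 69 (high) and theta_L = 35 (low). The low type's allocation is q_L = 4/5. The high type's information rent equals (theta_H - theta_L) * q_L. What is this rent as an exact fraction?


Step 1: theta_H - theta_L = 69 - 35 = 34
Step 2: Information rent = (theta_H - theta_L) * q_L
Step 3: = 34 * 4/5
Step 4: = 136/5

136/5


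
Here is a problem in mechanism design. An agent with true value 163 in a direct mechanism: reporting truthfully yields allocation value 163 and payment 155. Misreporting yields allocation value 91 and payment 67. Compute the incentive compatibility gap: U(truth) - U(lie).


Step 1: U(truth) = value - payment = 163 - 155 = 8
Step 2: U(lie) = allocation - payment = 91 - 67 = 24
Step 3: IC gap = 8 - 24 = -16

-16


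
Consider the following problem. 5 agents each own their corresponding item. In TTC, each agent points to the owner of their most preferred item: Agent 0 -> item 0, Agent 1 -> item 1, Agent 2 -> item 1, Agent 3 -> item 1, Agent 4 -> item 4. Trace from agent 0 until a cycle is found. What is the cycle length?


Step 1: Trace the pointer graph from agent 0: 0 -> 0
Step 2: A cycle is detected when we revisit agent 0
Step 3: The cycle is: 0 -> 0
Step 4: Cycle length = 1

1


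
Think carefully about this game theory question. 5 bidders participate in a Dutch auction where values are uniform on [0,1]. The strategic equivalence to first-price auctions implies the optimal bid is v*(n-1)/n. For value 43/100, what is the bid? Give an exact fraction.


Step 1: Dutch auctions are strategically equivalent to first-price auctions
Step 2: The equilibrium bid is b(v) = v*(n-1)/n
Step 3: b = 43/100 * 4/5
Step 4: b = 43/125

43/125


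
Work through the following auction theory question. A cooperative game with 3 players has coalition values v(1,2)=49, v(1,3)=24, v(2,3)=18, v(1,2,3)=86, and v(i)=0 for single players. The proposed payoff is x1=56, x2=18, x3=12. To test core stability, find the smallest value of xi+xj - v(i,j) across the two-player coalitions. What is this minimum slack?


Step 1: Slack for coalition (1,2): x1+x2 - v12 = 74 - 49 = 25
Step 2: Slack for coalition (1,3): x1+x3 - v13 = 68 - 24 = 44
Step 3: Slack for coalition (2,3): x2+x3 - v23 = 30 - 18 = 12
Step 4: Minimum slack = min(25, 44, 12) = 12, attained by (2,3); no pair can gain by deviating, so the allocation is in the core

12


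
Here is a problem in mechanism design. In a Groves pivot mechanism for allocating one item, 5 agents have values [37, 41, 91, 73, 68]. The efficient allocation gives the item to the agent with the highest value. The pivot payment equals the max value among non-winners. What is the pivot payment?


Step 1: The efficient winner is agent 2 with value 91
Step 2: Other agents' values: [37, 41, 73, 68]
Step 3: Pivot payment = max(others) = 73
Step 4: The winner pays 73

73


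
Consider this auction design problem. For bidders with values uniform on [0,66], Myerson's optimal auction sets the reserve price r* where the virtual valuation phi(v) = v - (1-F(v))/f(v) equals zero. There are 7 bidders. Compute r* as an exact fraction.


Step 1: For U[0,66], F(v) = v/66 and f(v) = 1/66
Step 2: phi(v) = v - (1 - v/66)/(1/66) = v - (66 - v) = 2v - 66
Step 3: Set phi(r*) = 0: 2r* - 66 = 0
Step 4: r* = 66/2 = 33 (the number of bidders n = 7 does not enter)

33


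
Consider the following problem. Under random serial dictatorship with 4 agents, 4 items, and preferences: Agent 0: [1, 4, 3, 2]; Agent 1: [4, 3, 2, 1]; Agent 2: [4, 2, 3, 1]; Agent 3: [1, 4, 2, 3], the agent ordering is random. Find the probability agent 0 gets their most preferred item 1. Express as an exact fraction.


Step 1: Agent 0 wants item 1
Step 2: There are 24 possible orderings of agents
Step 3: In 12 orderings, agent 0 gets item 1
Step 4: Probability = 12/24 = 1/2

1/2


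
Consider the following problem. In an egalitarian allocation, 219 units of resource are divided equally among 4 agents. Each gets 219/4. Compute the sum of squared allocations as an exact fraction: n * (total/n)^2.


Step 1: Each agent's share = 219/4
Step 2: Square of each share = (219/4)^2 = 47961/16
Step 3: Sum of squares = 4 * 47961/16 = 47961/4

47961/4


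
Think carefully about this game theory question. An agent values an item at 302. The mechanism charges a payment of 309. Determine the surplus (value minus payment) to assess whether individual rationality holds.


Step 1: Surplus = value - payment = 302 - 309 = -7
Step 2: IR is violated (surplus < 0)

-7


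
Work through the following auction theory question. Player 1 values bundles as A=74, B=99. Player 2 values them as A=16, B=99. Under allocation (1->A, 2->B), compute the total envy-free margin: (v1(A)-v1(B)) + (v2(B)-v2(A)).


Step 1: Player 1's margin = v1(A) - v1(B) = 74 - 99 = -25
Step 2: Player 2's margin = v2(B) - v2(A) = 99 - 16 = 83
Step 3: Total margin = -25 + 83 = 58

58


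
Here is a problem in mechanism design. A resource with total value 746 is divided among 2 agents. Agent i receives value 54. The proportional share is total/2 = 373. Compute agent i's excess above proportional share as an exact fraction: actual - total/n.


Step 1: Proportional share = 746/2 = 373
Step 2: Agent's actual allocation = 54
Step 3: Excess = 54 - 373 = -319

-319


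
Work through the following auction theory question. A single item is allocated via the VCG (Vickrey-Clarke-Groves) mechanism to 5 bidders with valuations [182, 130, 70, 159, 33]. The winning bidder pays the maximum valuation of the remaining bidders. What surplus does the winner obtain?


Step 1: The winner is the agent with the highest value: agent 0 with value 182
Step 2: Values of other agents: [130, 70, 159, 33]
Step 3: VCG payment = max of others' values = 159
Step 4: Surplus = 182 - 159 = 23

23


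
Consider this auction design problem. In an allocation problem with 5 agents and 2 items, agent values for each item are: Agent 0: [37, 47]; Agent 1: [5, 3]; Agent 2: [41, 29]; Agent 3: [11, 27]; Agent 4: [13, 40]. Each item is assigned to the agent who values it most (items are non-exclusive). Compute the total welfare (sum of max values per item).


Step 1: For each item, find the maximum value among all agents.
Step 2: Item 0 -> Agent 2 (value 41)
Step 3: Item 1 -> Agent 0 (value 47)
Step 4: Total welfare = 41 + 47 = 88

88


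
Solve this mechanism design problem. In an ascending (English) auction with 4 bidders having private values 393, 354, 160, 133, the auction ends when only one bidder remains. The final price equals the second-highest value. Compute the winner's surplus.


Step 1: Identify the highest value: 393
Step 2: Identify the second-highest value: 354
Step 3: The final price = second-highest value = 354
Step 4: Surplus = 393 - 354 = 39

39


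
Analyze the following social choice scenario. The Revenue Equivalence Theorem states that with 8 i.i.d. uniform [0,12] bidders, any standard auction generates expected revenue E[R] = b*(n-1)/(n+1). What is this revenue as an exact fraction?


Step 1: By Revenue Equivalence, expected revenue = b*(n-1)/(n+1)
Step 2: Substituting n = 8, b = 12
Step 3: Revenue = 12*(8-1)/(8+1) = 12*7/9
Step 4: Revenue = 84/9 = 28/3

28/3


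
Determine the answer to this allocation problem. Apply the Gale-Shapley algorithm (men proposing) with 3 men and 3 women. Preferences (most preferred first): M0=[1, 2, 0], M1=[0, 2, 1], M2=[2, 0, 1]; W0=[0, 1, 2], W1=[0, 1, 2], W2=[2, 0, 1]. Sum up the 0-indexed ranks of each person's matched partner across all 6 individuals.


Step 1: Run Gale-Shapley (men propose, women hold best offer):
  M0 proposes to W1; she accepts
  M1 proposes to W0; she accepts
  M2 proposes to W2; she accepts
Step 2: Final matching: W0-M1, W1-M0, W2-M2
Step 3: 0-indexed ranks (man's rank of his match, then woman's): 0 + 1 + 0 + 0 + 0 + 0
Step 4: Total rank sum = 1

1


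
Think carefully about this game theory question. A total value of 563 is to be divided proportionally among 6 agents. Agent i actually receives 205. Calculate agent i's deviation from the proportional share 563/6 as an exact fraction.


Step 1: Proportional share = 563/6
Step 2: Agent's actual allocation = 205
Step 3: Excess = 205 - 563/6 = 667/6

667/6


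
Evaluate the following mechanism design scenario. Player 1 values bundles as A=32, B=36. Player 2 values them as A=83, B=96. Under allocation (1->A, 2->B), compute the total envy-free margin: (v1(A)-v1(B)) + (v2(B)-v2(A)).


Step 1: Player 1's margin = v1(A) - v1(B) = 32 - 36 = -4
Step 2: Player 2's margin = v2(B) - v2(A) = 96 - 83 = 13
Step 3: Total margin = -4 + 13 = 9

9


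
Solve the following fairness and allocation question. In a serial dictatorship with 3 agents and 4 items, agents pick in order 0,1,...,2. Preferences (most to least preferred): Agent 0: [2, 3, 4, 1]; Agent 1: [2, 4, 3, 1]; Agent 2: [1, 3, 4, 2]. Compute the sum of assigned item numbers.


Step 1: Agent 0 picks item 2
Step 2: Agent 1 picks item 4
Step 3: Agent 2 picks item 1
Step 4: Sum = 2 + 4 + 1 = 7

7


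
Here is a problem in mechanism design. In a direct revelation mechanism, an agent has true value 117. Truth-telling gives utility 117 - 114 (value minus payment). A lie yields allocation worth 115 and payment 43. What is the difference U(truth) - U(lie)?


Step 1: U(truth) = value - payment = 117 - 114 = 3
Step 2: U(lie) = allocation - payment = 115 - 43 = 72
Step 3: IC gap = 3 - 72 = -69

-69


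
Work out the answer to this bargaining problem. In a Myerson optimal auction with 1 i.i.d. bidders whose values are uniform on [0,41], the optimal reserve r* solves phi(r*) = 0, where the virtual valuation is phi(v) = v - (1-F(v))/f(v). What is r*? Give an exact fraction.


Step 1: For U[0,41], F(v) = v/41 and f(v) = 1/41
Step 2: phi(v) = v - (1 - v/41)/(1/41) = v - (41 - v) = 2v - 41
Step 3: Set phi(r*) = 0: 2r* - 41 = 0
Step 4: r* = 41/2 (the number of bidders n = 1 does not enter)

41/2


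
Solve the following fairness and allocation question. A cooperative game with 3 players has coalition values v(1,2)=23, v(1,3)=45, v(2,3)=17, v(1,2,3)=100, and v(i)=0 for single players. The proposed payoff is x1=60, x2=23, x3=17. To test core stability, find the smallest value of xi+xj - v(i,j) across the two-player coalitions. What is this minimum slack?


Step 1: Slack for coalition (1,2): x1+x2 - v12 = 83 - 23 = 60
Step 2: Slack for coalition (1,3): x1+x3 - v13 = 77 - 45 = 32
Step 3: Slack for coalition (2,3): x2+x3 - v23 = 40 - 17 = 23
Step 4: Minimum slack = min(60, 32, 23) = 23, attained by (2,3); no pair can gain by deviating, so the allocation is in the core

23


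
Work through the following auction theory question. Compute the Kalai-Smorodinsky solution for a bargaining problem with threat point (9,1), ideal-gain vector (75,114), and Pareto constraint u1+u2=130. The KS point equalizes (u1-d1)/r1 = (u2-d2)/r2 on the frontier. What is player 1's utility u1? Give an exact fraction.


Step 1: At the KS point, (u1-d1)/r1 = (u2-d2)/r2 = t and u1+u2 = 130
Step 2: u1 = d1 + r1*t and u2 = d2 + r2*t, so (d1 + r1*t) + (d2 + r2*t) = 130
Step 3: t = (130 - 9 - 1)/(75 + 114) = 120/189 = 40/63
Step 4: u1 = d1 + r1*t = 9 + 75 * 40/63 = 1189/21
Step 5: (Check: u2 = d2 + r2*t = 1541/21; u1+u2 = 1189/21 + 1541/21 = 130, on the frontier.)

1189/21


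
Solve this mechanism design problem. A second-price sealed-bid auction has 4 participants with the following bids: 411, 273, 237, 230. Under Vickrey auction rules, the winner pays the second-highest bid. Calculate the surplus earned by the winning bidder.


Step 1: Sort bids in descending order: 411, 273, 237, 230
Step 2: The winning bid is the highest: 411
Step 3: The payment equals the second-highest bid: 273
Step 4: Surplus = winner's bid - payment = 411 - 273 = 138

138


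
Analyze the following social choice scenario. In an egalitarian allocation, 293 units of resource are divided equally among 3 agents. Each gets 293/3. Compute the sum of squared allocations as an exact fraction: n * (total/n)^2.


Step 1: Each agent's share = 293/3
Step 2: Square of each share = (293/3)^2 = 85849/9
Step 3: Sum of squares = 3 * 85849/9 = 85849/3

85849/3


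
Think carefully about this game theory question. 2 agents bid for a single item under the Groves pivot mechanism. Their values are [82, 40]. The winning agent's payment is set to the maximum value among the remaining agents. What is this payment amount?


Step 1: The efficient winner is agent 0 with value 82
Step 2: Other agents' values: [40]
Step 3: Pivot payment = max(others) = 40
Step 4: The winner pays 40

40


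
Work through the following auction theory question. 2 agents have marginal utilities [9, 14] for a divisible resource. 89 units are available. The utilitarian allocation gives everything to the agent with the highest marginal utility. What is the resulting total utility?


Step 1: The marginal utilities are [9, 14]
Step 2: The highest marginal utility is 14
Step 3: All 89 units go to that agent
Step 4: Total utility = 14 * 89 = 1246

1246


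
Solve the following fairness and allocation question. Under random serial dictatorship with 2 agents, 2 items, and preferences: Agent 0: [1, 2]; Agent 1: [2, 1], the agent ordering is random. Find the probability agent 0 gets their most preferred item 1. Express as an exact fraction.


Step 1: Agent 0 wants item 1
Step 2: There are 2 possible orderings of agents
Step 3: In 2 orderings, agent 0 gets item 1
Step 4: Probability = 2/2 = 1

1


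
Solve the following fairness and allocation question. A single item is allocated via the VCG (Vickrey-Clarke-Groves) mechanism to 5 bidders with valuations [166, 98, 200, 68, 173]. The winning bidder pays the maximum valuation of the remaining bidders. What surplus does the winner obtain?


Step 1: The winner is the agent with the highest value: agent 2 with value 200
Step 2: Values of other agents: [166, 98, 68, 173]
Step 3: VCG payment = max of others' values = 173
Step 4: Surplus = 200 - 173 = 27

27


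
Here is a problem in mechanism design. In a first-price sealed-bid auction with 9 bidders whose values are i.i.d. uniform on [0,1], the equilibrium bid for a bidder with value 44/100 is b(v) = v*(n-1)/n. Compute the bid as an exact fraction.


Step 1: The symmetric BNE bidding function is b(v) = v * (n-1) / n
Step 2: Substitute v = 11/25 and n = 9
Step 3: b = 11/25 * 8/9
Step 4: b = 88/225

88/225


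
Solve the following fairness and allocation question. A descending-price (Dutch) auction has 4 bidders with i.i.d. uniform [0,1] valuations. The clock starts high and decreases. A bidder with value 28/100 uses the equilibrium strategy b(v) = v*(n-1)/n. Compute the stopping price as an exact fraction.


Step 1: Dutch auctions are strategically equivalent to first-price auctions
Step 2: The equilibrium bid is b(v) = v*(n-1)/n
Step 3: b = 7/25 * 3/4
Step 4: b = 21/100

21/100


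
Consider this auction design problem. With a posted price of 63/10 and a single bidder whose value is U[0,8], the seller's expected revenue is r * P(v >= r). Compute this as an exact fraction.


Step 1: Posted price r = 63/10, value support [0,8]
Step 2: P(v >= r) = (8 - 63/10)/8 = 17/80
Step 3: Expected revenue = r * P(v >= r) = 63/10 * 17/80
Step 4: Revenue = 1071/800

1071/800


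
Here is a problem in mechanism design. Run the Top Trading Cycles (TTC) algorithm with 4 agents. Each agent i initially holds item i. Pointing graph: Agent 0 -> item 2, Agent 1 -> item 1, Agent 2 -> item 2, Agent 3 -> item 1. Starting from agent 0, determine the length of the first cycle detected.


Step 1: Trace the pointer graph from agent 0: 0 -> 2 -> 2
Step 2: A cycle is detected when we revisit agent 2
Step 3: The cycle is: 2 -> 2
Step 4: Cycle length = 1

1


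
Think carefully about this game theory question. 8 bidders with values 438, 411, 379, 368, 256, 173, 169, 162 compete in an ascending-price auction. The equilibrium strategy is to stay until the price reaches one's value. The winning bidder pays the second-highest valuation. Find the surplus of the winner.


Step 1: Identify the highest value: 438
Step 2: Identify the second-highest value: 411
Step 3: The final price = second-highest value = 411
Step 4: Surplus = 438 - 411 = 27

27


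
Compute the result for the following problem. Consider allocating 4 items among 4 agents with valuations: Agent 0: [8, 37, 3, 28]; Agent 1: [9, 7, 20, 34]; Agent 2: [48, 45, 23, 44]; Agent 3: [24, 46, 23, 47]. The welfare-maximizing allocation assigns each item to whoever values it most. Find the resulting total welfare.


Step 1: For each item, find the maximum value among all agents.
Step 2: Item 0 -> Agent 2 (value 48)
Step 3: Item 1 -> Agent 3 (value 46)
Step 4: Item 2 -> Agent 2 (value 23)
Step 5: Item 3 -> Agent 3 (value 47)
Step 6: Total welfare = 48 + 46 + 23 + 47 = 164

164


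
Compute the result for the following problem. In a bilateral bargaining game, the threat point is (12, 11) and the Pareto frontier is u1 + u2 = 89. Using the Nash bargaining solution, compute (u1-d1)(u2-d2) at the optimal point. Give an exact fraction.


Step 1: The Nash solution splits surplus symmetrically above the disagreement point
Step 2: u1 = (total + d1 - d2)/2 = (89 + 12 - 11)/2 = 45
Step 3: u2 = (total - d1 + d2)/2 = (89 - 12 + 11)/2 = 44
Step 4: Nash product = (45 - 12) * (44 - 11)
Step 5: = 33 * 33 = 1089

1089


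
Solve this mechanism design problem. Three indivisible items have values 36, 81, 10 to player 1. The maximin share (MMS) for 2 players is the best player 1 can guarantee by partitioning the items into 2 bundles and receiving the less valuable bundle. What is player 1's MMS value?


Step 1: Item values = 36, 81, 10
Step 2: Enumerate all 2-bundle partitions and take the smaller bundle:
  Partition 1: {36} vs {81,10} -> bundles 36, 91; min = 36
  Partition 2: {81} vs {36,10} -> bundles 81, 46; min = 46
  Partition 3: {10} vs {36,81} -> bundles 10, 117; min = 10
Step 3: MMS = max(36, 46, 10) = 46

46


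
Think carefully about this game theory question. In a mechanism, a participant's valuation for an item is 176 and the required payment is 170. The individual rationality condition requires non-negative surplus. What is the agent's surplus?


Step 1: Surplus = value - payment = 176 - 170 = 6
Step 2: IR is satisfied (surplus >= 0)

6


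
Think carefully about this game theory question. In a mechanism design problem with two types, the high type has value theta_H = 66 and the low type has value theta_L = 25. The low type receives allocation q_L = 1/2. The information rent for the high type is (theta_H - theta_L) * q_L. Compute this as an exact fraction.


Step 1: theta_H - theta_L = 66 - 25 = 41
Step 2: Information rent = (theta_H - theta_L) * q_L
Step 3: = 41 * 1/2
Step 4: = 41/2

41/2


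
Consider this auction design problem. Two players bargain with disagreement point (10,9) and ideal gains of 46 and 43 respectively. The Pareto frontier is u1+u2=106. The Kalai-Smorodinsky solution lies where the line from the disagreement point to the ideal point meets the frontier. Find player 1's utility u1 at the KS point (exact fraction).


Step 1: At the KS point, (u1-d1)/r1 = (u2-d2)/r2 = t and u1+u2 = 106
Step 2: u1 = d1 + r1*t and u2 = d2 + r2*t, so (d1 + r1*t) + (d2 + r2*t) = 106
Step 3: t = (106 - 10 - 9)/(46 + 43) = 87/89
Step 4: u1 = d1 + r1*t = 10 + 46 * 87/89 = 4892/89
Step 5: (Check: u2 = d2 + r2*t = 4542/89; u1+u2 = 4892/89 + 4542/89 = 106, on the frontier.)

4892/89


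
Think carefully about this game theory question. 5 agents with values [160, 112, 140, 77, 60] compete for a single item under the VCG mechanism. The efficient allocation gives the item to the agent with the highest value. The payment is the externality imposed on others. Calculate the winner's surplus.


Step 1: The winner is the agent with the highest value: agent 0 with value 160
Step 2: Values of other agents: [112, 140, 77, 60]
Step 3: VCG payment = max of others' values = 140
Step 4: Surplus = 160 - 140 = 20

20


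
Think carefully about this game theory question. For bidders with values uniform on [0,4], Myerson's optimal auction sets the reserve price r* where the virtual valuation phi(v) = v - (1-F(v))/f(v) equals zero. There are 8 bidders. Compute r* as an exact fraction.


Step 1: For U[0,4], F(v) = v/4 and f(v) = 1/4
Step 2: phi(v) = v - (1 - v/4)/(1/4) = v - (4 - v) = 2v - 4
Step 3: Set phi(r*) = 0: 2r* - 4 = 0
Step 4: r* = 4/2 = 2 (the number of bidders n = 8 does not enter)

2


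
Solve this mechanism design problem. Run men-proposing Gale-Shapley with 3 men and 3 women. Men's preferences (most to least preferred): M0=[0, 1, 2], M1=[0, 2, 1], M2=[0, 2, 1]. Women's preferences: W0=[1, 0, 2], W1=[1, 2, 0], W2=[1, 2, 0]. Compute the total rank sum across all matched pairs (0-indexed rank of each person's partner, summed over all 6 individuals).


Step 1: Run Gale-Shapley (men propose, women hold best offer):
  M0 proposes to W0; she accepts
  M1 proposes to W0; she switches from M0
  M2 proposes to W0; rejected
  M2 proposes to W2; she accepts
  M0 proposes to W1; she accepts
Step 2: Final matching: W0-M1, W1-M0, W2-M2
Step 3: 0-indexed ranks (man's rank of his match, then woman's): 0 + 0 + 1 + 2 + 1 + 1
Step 4: Total rank sum = 5

5


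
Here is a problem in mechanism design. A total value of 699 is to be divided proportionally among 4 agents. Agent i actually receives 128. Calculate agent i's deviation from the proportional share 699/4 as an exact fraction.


Step 1: Proportional share = 699/4
Step 2: Agent's actual allocation = 128
Step 3: Excess = 128 - 699/4 = -187/4

-187/4


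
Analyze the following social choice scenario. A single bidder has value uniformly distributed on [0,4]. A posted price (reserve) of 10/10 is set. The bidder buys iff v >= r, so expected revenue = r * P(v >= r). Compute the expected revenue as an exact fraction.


Step 1: Posted price r = 1, value support [0,4]
Step 2: P(v >= r) = (4 - 1)/4 = 3/4
Step 3: Expected revenue = r * P(v >= r) = 1 * 3/4
Step 4: Revenue = 3/4

3/4


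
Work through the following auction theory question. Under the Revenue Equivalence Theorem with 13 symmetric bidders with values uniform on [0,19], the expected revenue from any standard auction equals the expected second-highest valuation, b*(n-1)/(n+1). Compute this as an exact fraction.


Step 1: By Revenue Equivalence, expected revenue = b*(n-1)/(n+1)
Step 2: Substituting n = 13, b = 19
Step 3: Revenue = 19*(13-1)/(13+1) = 19*12/14
Step 4: Revenue = 228/14 = 114/7

114/7
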